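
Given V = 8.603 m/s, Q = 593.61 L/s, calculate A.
Formula: Q = A V
Substituting knowns: 593.61 = A·8.603·1000
Solving for A: A = (593.61/1000)/8.603 = 0.069 m²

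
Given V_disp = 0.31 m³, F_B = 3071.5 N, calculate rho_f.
Formula: F_B = \rho_f g V_{disp}
Substituting knowns: 3071.5 = rho_f·9.81·0.31
Solving for rho_f: rho_f = 3071.5/(9.81·0.31) = 1010 kg/m³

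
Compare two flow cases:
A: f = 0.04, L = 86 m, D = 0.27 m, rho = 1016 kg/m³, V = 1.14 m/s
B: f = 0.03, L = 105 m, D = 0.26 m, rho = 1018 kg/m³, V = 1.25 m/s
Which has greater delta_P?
delta_P(A) = 8.411 kPa, delta_P(B) = 9.636 kPa. Answer: B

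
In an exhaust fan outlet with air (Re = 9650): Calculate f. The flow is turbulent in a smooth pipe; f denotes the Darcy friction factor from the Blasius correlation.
Formula: f = \frac{0.316}{Re^{0.25}}
f = 0.316/9650^0.25 = 0.03188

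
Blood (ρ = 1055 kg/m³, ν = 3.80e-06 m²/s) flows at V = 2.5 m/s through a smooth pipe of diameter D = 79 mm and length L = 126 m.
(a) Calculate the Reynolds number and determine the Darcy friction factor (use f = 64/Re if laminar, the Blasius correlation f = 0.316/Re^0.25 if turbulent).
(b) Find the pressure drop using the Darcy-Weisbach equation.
(a) Re = V·D/ν = 2.5·0.079/3.80e-06 = 51974 → turbulent (Re > 4000); f = 0.316/Re^0.25 = 0.316/51974^0.25 = 0.020929
(b) Darcy-Weisbach: ΔP = f·(L/D)·½ρV²/1000 = 0.020929·(126/0.079)·½·1055·2.5²/1000 = 110.1 kPa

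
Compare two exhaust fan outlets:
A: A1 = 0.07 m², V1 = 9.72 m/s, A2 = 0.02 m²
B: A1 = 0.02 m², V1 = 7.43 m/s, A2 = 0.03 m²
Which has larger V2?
V2(A) = 34.02 m/s, V2(B) = 4.953 m/s. Answer: A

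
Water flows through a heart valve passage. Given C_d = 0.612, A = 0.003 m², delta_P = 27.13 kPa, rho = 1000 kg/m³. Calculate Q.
Formula: Q = C_d A \sqrt{\frac{2 \Delta P}{\rho}}
Q = 0.612·0.003·√(2·(27.13·1000)/1000)·1000 = 13.52 L/s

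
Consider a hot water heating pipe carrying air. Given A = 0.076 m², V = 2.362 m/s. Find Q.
Formula: Q = A V
Q = 0.076·2.362·1000 = 179.5 L/s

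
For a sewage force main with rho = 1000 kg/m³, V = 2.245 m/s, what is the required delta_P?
Formula: V = \sqrt{\frac{2 \Delta P}{\rho}}
Substituting knowns: 2.245 = √(2·(delta_P·1000)/1000)
Solving for delta_P: delta_P = 2.245²·1000/2/1000 = 2.52 kPa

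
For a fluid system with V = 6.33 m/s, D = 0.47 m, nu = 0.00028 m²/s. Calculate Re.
Formula: Re = \frac{V D}{\nu}
Re = 6.33·0.47/0.00028 = 10625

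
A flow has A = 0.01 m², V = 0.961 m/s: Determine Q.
Formula: Q = A V
Q = 0.01·0.961·1000 = 9.61 L/s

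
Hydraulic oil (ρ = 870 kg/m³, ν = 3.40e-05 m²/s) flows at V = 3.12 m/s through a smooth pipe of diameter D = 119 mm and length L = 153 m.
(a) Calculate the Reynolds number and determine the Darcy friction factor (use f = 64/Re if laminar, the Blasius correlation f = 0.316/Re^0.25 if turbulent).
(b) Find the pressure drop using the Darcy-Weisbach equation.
(a) Re = V·D/ν = 3.12·0.119/3.40e-05 = 10920 → turbulent (Re > 4000); f = 0.316/Re^0.25 = 0.316/10920^0.25 = 0.030912
(b) Darcy-Weisbach: ΔP = f·(L/D)·½ρV²/1000 = 0.030912·(153/0.119)·½·870·3.12²/1000 = 168.3 kPa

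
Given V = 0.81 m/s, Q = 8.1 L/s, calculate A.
Formula: Q = A V
Substituting knowns: 8.1 = A·0.81·1000
Solving for A: A = (8.1/1000)/0.81 = 0.01 m²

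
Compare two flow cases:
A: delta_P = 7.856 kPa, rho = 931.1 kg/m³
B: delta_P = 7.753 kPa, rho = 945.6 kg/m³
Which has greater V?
V(A) = 4.108 m/s, V(B) = 4.049 m/s. Answer: A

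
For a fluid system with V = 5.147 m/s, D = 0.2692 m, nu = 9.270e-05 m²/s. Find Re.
Formula: Re = \frac{V D}{\nu}
Re = 5.147·0.2692/9.270e-05 = 14947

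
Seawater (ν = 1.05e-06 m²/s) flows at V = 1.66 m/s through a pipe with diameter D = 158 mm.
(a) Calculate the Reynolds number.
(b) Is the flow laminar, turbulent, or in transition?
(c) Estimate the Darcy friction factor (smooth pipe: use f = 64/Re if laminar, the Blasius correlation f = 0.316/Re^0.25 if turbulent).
(a) Re = V·D/ν = 1.66·0.158/1.05e-06 = 249790
(b) Flow regime: turbulent (Re > 4000)
(c) Friction factor: f = 0.316/Re^0.25 = 0.316/249790^0.25 = 0.01413 (Blasius is strictly valid for Re ≲ 1e5; used here as the smooth-pipe estimate the problem specifies)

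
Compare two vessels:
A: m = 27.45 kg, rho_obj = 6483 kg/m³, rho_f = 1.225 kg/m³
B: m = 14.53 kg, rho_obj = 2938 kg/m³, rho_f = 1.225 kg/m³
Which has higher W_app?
W_app(A) = 269.2 N, W_app(B) = 142.5 N. Answer: A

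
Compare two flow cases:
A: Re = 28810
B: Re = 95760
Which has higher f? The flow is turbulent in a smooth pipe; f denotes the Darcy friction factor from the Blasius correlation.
f(A) = 0.02425, f(B) = 0.01796. Answer: A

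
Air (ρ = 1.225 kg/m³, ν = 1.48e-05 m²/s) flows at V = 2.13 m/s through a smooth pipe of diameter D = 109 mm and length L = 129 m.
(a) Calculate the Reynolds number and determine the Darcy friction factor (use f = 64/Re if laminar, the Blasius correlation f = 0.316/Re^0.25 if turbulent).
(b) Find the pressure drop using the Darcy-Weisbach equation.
(a) Re = V·D/ν = 2.13·0.109/1.48e-05 = 15687 → turbulent (Re > 4000); f = 0.316/Re^0.25 = 0.316/15687^0.25 = 0.028236
(b) Darcy-Weisbach: ΔP = f·(L/D)·½ρV²/1000 = 0.028236·(129/0.109)·½·1.225·2.13²/1000 = 0.09286 kPa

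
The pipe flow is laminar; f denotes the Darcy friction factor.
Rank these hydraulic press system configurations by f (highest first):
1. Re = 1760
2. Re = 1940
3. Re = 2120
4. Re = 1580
Case 1: f = 0.03636
Case 2: f = 0.03299
Case 3: f = 0.03019
Case 4: f = 0.04051
Ranking (highest first): 4, 1, 2, 3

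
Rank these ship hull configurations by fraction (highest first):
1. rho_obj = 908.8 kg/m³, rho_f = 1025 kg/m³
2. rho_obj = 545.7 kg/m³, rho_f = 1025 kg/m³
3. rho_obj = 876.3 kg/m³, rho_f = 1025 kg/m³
Case 1: fraction = 0.8866
Case 2: fraction = 0.5324
Case 3: fraction = 0.8549
Ranking (highest first): 1, 3, 2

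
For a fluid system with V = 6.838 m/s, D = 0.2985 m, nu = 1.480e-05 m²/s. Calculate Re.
Formula: Re = \frac{V D}{\nu}
Re = 6.838·0.2985/1.480e-05 = 137915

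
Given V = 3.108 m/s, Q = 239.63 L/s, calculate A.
Formula: Q = A V
Substituting knowns: 239.63 = A·3.108·1000
Solving for A: A = (239.63/1000)/3.108 = 0.0771 m²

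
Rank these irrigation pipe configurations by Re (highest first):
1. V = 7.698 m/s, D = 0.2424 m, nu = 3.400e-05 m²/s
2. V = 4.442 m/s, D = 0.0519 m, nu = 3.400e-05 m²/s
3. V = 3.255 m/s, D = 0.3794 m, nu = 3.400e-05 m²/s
Case 1: Re = 54882
Case 2: Re = 6781
Case 3: Re = 36322
Ranking (highest first): 1, 3, 2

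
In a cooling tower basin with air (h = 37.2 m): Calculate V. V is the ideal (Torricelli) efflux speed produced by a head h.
Formula: V = \sqrt{2 g h}
V = √(2·9.81·37.2) = 27.02 m/s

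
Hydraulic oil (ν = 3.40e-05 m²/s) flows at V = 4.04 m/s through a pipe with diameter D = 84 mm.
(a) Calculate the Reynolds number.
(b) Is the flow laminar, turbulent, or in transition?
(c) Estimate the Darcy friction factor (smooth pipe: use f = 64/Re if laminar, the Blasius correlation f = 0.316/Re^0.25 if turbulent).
(a) Re = V·D/ν = 4.04·0.084/3.40e-05 = 9981.2
(b) Flow regime: turbulent (Re > 4000)
(c) Friction factor: f = 0.316/Re^0.25 = 0.316/9981.2^0.25 = 0.03161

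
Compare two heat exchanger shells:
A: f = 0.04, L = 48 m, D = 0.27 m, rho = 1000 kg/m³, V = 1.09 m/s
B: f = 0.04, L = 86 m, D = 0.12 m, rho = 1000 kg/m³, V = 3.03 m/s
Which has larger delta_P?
delta_P(A) = 4.224 kPa, delta_P(B) = 131.6 kPa. Answer: B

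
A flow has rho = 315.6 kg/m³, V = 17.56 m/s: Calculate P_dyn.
Formula: P_{dyn} = \frac{1}{2} \rho V^2
P_dyn = 0.5·315.6·17.56²/1000 = 48.66 kPa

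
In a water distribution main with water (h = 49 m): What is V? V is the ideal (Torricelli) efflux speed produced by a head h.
Formula: V = \sqrt{2 g h}
V = √(2·9.81·49) = 31.01 m/s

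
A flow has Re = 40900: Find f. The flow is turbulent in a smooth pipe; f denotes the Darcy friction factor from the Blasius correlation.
Formula: f = \frac{0.316}{Re^{0.25}}
f = 0.316/40900^0.25 = 0.02222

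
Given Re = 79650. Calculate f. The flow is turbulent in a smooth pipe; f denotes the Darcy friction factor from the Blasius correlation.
Formula: f = \frac{0.316}{Re^{0.25}}
f = 0.316/79650^0.25 = 0.01881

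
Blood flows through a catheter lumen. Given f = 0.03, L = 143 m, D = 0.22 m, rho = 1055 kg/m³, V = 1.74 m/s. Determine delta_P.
Formula: \Delta P = f \frac{L}{D} \frac{\rho V^2}{2}
delta_P = 0.03·(143/0.22)·0.5·1055·1.74²/1000 = 31.14 kPa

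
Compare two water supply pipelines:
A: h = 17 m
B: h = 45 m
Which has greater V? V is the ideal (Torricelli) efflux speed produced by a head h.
V(A) = 18.26 m/s, V(B) = 29.71 m/s. Answer: B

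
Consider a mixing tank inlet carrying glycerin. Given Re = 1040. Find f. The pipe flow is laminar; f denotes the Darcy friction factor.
Formula: f = \frac{64}{Re}
f = 64/1040 = 0.06154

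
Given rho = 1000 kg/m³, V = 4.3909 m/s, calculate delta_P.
Formula: V = \sqrt{\frac{2 \Delta P}{\rho}}
Substituting knowns: 4.3909 = √(2·(delta_P·1000)/1000)
Solving for delta_P: delta_P = 4.3909²·1000/2/1000 = 9.64 kPa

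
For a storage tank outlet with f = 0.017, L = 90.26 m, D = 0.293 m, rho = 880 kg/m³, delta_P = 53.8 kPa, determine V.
Formula: \Delta P = f \frac{L}{D} \frac{\rho V^2}{2}
Substituting knowns: 53.8 = 0.017·(90.26/0.293)·0.5·880·V²/1000
Solving for V: V = √((53.8·1000)/(0.017·(90.26/0.293)·0.5·880)) = 4.832 m/s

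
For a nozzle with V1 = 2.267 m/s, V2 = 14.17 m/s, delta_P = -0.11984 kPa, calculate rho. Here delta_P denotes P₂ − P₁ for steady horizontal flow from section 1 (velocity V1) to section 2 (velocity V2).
Formula: \Delta P = \frac{1}{2} \rho (V_1^2 - V_2^2)
Substituting knowns: -0.11984 = 0.5·rho·(2.267² − 14.17²)/1000
Solving for rho: rho = 2·(-0.11984·1000)/(2.267² − 14.17²) = 1.225 kg/m³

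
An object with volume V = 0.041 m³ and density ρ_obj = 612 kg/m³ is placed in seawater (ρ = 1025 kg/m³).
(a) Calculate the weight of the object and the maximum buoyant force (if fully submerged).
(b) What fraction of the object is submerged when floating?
(a) W=rho_obj*g*V=612*9.81*0.041=246.2 N; F_B(max)=rho*g*V=1025*9.81*0.041=412.3 N
(b) Floating fraction=rho_obj/rho=612/1025=0.597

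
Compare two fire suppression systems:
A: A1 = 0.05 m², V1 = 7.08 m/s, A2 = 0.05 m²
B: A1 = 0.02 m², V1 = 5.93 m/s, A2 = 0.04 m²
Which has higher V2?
V2(A) = 7.08 m/s, V2(B) = 2.965 m/s. Answer: A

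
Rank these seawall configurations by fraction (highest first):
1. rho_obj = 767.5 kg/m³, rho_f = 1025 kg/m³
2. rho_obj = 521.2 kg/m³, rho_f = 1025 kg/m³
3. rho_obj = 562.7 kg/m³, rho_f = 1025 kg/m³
Case 1: fraction = 0.7488
Case 2: fraction = 0.5085
Case 3: fraction = 0.549
Ranking (highest first): 1, 3, 2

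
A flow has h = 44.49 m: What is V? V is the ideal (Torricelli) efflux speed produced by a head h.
Formula: V = \sqrt{2 g h}
V = √(2·9.81·44.49) = 29.54 m/s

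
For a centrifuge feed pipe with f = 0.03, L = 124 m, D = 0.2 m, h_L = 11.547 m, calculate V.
Formula: h_L = f \frac{L}{D} \frac{V^2}{2g}
Substituting knowns: 11.547 = 0.03·(124/0.2)·V²/(2·9.81)
Solving for V: V = √(11.547·2·9.81/(0.03·(124/0.2))) = 3.49 m/s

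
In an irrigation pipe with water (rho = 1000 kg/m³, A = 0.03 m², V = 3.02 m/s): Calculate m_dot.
Formula: \dot{m} = \rho A V
m_dot = 1000·0.03·3.02 = 90.6 kg/s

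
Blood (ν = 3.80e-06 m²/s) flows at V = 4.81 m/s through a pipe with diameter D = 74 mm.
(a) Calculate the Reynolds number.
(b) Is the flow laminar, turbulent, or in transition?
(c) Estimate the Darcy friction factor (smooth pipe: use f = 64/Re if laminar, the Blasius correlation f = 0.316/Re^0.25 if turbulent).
(a) Re = V·D/ν = 4.81·0.074/3.80e-06 = 93668
(b) Flow regime: turbulent (Re > 4000)
(c) Friction factor: f = 0.316/Re^0.25 = 0.316/93668^0.25 = 0.01806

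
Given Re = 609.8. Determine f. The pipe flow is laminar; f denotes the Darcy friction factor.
Formula: f = \frac{64}{Re}
f = 64/609.8 = 0.105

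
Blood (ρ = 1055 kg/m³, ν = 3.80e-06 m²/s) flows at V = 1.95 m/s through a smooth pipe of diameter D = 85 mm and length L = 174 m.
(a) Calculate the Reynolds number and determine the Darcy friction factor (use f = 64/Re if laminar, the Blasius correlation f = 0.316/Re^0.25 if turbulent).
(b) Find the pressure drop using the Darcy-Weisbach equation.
(a) Re = V·D/ν = 1.95·0.085/3.80e-06 = 43618 → turbulent (Re > 4000); f = 0.316/Re^0.25 = 0.316/43618^0.25 = 0.021866
(b) Darcy-Weisbach: ΔP = f·(L/D)·½ρV²/1000 = 0.021866·(174/0.085)·½·1055·1.95²/1000 = 89.78 kPa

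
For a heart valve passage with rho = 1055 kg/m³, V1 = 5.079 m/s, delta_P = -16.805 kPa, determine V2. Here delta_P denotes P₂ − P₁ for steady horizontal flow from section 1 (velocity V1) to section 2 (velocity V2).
Formula: \Delta P = \frac{1}{2} \rho (V_1^2 - V_2^2)
Substituting knowns: -16.805 = 0.5·1055·(5.079² − V2²)/1000
Solving for V2: V2 = √(5.079² − 2·(-16.805·1000)/1055) = 7.593 m/s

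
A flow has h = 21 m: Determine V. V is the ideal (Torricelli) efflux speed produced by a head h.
Formula: V = \sqrt{2 g h}
V = √(2·9.81·21) = 20.3 m/s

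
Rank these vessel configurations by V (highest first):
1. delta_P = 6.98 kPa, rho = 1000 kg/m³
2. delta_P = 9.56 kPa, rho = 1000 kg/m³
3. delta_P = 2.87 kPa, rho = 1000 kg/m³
Case 1: V = 3.736 m/s
Case 2: V = 4.373 m/s
Case 3: V = 2.396 m/s
Ranking (highest first): 2, 1, 3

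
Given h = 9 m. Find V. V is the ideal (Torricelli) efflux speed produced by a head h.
Formula: V = \sqrt{2 g h}
V = √(2·9.81·9) = 13.29 m/s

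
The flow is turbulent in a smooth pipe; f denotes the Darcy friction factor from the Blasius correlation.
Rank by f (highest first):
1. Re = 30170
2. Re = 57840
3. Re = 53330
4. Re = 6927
Case 1: f = 0.02398
Case 2: f = 0.02038
Case 3: f = 0.02079
Case 4: f = 0.03464
Ranking (highest first): 4, 1, 3, 2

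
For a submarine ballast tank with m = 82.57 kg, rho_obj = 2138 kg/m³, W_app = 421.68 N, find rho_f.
Formula: W_{app} = mg\left(1 - \frac{\rho_f}{\rho_{obj}}\right)
Substituting knowns: 421.68 = 82.57·9.81·(1 − rho_f/2138)
Solving for rho_f: rho_f = 2138·(1 − 421.68/(82.57·9.81)) = 1025 kg/m³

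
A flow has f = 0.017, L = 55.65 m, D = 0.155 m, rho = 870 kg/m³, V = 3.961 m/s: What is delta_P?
Formula: \Delta P = f \frac{L}{D} \frac{\rho V^2}{2}
delta_P = 0.017·(55.65/0.155)·0.5·870·3.961²/1000 = 41.66 kPa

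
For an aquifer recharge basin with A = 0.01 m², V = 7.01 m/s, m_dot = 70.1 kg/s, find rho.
Formula: \dot{m} = \rho A V
Substituting knowns: 70.1 = rho·0.01·7.01
Solving for rho: rho = 70.1/(0.01·7.01) = 1000 kg/m³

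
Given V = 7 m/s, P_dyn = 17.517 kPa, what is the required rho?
Formula: P_{dyn} = \frac{1}{2} \rho V^2
Substituting knowns: 17.517 = 0.5·rho·7²/1000
Solving for rho: rho = 2·(17.517·1000)/7² = 715 kg/m³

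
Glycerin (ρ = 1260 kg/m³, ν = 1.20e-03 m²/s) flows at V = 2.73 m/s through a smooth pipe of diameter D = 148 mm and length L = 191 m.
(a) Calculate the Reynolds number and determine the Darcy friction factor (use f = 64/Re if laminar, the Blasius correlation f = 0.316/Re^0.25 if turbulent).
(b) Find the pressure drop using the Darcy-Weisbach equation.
(a) Re = V·D/ν = 2.73·0.148/1.20e-03 = 336.7 → laminar (Re < 2300); f = 64/Re = 64/336.7 = 0.19008
(b) Darcy-Weisbach: ΔP = f·(L/D)·½ρV²/1000 = 0.19008·(191/0.148)·½·1260·2.73²/1000 = 1152 kPa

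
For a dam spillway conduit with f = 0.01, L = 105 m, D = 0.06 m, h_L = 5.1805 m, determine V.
Formula: h_L = f \frac{L}{D} \frac{V^2}{2g}
Substituting knowns: 5.1805 = 0.01·(105/0.06)·V²/(2·9.81)
Solving for V: V = √(5.1805·2·9.81/(0.01·(105/0.06))) = 2.41 m/s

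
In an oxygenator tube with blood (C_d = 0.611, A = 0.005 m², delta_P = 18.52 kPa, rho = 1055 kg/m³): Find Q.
Formula: Q = C_d A \sqrt{\frac{2 \Delta P}{\rho}}
Q = 0.611·0.005·√(2·(18.52·1000)/1055)·1000 = 18.1 L/s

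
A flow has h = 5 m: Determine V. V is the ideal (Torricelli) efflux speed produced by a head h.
Formula: V = \sqrt{2 g h}
V = √(2·9.81·5) = 9.905 m/s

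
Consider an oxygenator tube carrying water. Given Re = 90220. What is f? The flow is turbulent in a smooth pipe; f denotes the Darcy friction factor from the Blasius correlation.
Formula: f = \frac{0.316}{Re^{0.25}}
f = 0.316/90220^0.25 = 0.01823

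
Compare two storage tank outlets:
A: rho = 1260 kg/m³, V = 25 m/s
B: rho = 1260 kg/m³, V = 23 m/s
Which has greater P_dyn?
P_dyn(A) = 393.8 kPa, P_dyn(B) = 333.3 kPa. Answer: A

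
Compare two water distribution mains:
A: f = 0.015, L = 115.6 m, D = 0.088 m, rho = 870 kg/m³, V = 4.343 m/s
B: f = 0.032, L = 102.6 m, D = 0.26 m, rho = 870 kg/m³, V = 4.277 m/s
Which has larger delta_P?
delta_P(A) = 161.7 kPa, delta_P(B) = 100.5 kPa. Answer: A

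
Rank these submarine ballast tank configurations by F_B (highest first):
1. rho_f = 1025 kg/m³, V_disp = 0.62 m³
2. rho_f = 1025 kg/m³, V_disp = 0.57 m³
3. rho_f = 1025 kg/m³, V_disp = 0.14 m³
Case 1: F_B = 6234 N
Case 2: F_B = 5731 N
Case 3: F_B = 1408 N
Ranking (highest first): 1, 2, 3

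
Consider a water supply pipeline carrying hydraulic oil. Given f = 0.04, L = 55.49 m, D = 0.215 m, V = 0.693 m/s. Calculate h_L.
Formula: h_L = f \frac{L}{D} \frac{V^2}{2g}
h_L = 0.04·(55.49/0.215)·0.693²/(2·9.81) = 0.2527 m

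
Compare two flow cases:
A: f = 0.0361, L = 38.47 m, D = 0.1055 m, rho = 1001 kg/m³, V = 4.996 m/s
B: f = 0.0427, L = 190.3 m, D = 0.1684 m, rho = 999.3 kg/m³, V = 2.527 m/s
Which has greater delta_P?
delta_P(A) = 164.4 kPa, delta_P(B) = 154 kPa. Answer: A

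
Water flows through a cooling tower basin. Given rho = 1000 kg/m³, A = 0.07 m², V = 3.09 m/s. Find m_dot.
Formula: \dot{m} = \rho A V
m_dot = 1000·0.07·3.09 = 216.3 kg/s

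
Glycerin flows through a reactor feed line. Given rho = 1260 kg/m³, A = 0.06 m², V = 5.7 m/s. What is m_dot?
Formula: \dot{m} = \rho A V
m_dot = 1260·0.06·5.7 = 430.9 kg/s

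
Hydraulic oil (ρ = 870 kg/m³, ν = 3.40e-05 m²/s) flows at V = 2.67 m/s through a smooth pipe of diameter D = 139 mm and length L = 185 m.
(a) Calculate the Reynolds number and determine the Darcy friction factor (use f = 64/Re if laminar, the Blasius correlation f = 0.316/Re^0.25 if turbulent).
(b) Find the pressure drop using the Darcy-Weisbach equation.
(a) Re = V·D/ν = 2.67·0.139/3.40e-05 = 10916 → turbulent (Re > 4000); f = 0.316/Re^0.25 = 0.316/10916^0.25 = 0.030915
(b) Darcy-Weisbach: ΔP = f·(L/D)·½ρV²/1000 = 0.030915·(185/0.139)·½·870·2.67²/1000 = 127.6 kPa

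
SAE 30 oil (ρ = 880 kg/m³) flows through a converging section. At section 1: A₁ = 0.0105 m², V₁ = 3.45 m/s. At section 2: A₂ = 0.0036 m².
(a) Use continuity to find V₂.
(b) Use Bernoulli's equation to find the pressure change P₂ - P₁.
(a) Continuity: A₁V₁=A₂V₂ -> V₂=A₁V₁/A₂=0.0105*3.45/0.0036=10.06 m/s
(b) Bernoulli: P₂-P₁=0.5*rho*(V₁^2-V₂^2)/1000=0.5*880*(3.45^2-10.06^2)/1000=-39.29 kPa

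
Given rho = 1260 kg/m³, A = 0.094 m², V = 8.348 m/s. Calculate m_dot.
Formula: \dot{m} = \rho A V
m_dot = 1260·0.094·8.348 = 988.7 kg/s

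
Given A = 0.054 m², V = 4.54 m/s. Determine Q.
Formula: Q = A V
Q = 0.054·4.54·1000 = 245.2 L/s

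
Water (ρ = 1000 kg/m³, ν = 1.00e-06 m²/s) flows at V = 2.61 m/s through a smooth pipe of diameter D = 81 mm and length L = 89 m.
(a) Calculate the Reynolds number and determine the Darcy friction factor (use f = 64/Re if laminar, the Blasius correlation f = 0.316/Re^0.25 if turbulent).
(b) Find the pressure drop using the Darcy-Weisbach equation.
(a) Re = V·D/ν = 2.61·0.081/1.00e-06 = 211410 → turbulent (Re > 4000); f = 0.316/Re^0.25 = 0.316/211410^0.25 = 0.014737 (Blasius is strictly valid for Re ≲ 1e5; used here as the smooth-pipe estimate the problem specifies)
(b) Darcy-Weisbach: ΔP = f·(L/D)·½ρV²/1000 = 0.014737·(89/0.081)·½·1000·2.61²/1000 = 55.15 kPa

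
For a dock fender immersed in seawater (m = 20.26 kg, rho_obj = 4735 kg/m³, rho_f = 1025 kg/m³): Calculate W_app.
Formula: W_{app} = mg\left(1 - \frac{\rho_f}{\rho_{obj}}\right)
W_app = 20.26·9.81·(1 − 1025/4735) = 155.7 N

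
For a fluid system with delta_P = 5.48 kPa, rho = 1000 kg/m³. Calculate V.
Formula: V = \sqrt{\frac{2 \Delta P}{\rho}}
V = √(2·(5.48·1000)/1000) = 3.311 m/s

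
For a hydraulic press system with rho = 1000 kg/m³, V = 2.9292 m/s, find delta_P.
Formula: V = \sqrt{\frac{2 \Delta P}{\rho}}
Substituting knowns: 2.9292 = √(2·(delta_P·1000)/1000)
Solving for delta_P: delta_P = 2.9292²·1000/2/1000 = 4.29 kPa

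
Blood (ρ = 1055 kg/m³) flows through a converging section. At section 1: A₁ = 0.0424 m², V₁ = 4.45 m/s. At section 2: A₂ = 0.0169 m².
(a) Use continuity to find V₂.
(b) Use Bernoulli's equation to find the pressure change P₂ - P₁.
(a) Continuity: A₁V₁=A₂V₂ -> V₂=A₁V₁/A₂=0.0424*4.45/0.0169=11.16 m/s
(b) Bernoulli: P₂-P₁=0.5*rho*(V₁^2-V₂^2)/1000=0.5*1055*(4.45^2-11.16^2)/1000=-55.25 kPa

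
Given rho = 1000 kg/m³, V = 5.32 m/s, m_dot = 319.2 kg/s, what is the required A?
Formula: \dot{m} = \rho A V
Substituting knowns: 319.2 = 1000·A·5.32
Solving for A: A = 319.2/(1000·5.32) = 0.06 m²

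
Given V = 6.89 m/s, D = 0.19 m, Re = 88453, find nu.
Formula: Re = \frac{V D}{\nu}
Substituting knowns: 88453 = 6.89·0.19/nu
Solving for nu: nu = 6.89·0.19/88453 = 1.480e-05 m²/s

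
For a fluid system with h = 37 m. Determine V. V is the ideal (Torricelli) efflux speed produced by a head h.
Formula: V = \sqrt{2 g h}
V = √(2·9.81·37) = 26.94 m/s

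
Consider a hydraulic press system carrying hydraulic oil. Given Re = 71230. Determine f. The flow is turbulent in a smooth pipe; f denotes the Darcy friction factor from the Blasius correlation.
Formula: f = \frac{0.316}{Re^{0.25}}
f = 0.316/71230^0.25 = 0.01934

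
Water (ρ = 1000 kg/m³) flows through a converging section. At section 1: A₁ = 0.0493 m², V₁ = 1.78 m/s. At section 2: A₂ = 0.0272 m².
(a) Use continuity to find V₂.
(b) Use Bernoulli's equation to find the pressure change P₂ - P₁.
(a) Continuity: A₁V₁=A₂V₂ -> V₂=A₁V₁/A₂=0.0493*1.78/0.0272=3.23 m/s
(b) Bernoulli: P₂-P₁=0.5*rho*(V₁^2-V₂^2)/1000=0.5*1000*(1.78^2-3.23^2)/1000=-3.632 kPa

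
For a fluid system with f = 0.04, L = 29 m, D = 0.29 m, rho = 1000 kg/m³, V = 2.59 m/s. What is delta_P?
Formula: \Delta P = f \frac{L}{D} \frac{\rho V^2}{2}
delta_P = 0.04·(29/0.29)·0.5·1000·2.59²/1000 = 13.42 kPa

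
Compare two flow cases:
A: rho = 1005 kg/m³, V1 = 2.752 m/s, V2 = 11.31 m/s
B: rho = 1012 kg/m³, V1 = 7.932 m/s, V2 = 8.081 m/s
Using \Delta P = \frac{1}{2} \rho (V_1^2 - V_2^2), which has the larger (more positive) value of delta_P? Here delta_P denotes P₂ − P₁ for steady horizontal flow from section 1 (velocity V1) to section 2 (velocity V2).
delta_P(A) = -60.47 kPa, delta_P(B) = -1.207 kPa. Answer: B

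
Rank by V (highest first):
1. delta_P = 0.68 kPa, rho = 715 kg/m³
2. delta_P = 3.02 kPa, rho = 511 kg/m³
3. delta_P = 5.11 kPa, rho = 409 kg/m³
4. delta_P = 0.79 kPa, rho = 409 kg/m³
Case 1: V = 1.379 m/s
Case 2: V = 3.438 m/s
Case 3: V = 4.999 m/s
Case 4: V = 1.965 m/s
Ranking (highest first): 3, 2, 4, 1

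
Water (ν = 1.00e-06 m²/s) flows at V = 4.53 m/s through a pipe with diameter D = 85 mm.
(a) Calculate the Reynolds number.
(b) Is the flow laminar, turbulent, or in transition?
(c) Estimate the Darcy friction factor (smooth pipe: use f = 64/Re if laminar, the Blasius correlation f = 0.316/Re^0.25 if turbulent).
(a) Re = V·D/ν = 4.53·0.085/1.00e-06 = 385050
(b) Flow regime: turbulent (Re > 4000)
(c) Friction factor: f = 0.316/Re^0.25 = 0.316/385050^0.25 = 0.01269 (Blasius is strictly valid for Re ≲ 1e5; used here as the smooth-pipe estimate the problem specifies)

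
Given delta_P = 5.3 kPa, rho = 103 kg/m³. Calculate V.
Formula: V = \sqrt{\frac{2 \Delta P}{\rho}}
V = √(2·(5.3·1000)/103) = 10.14 m/s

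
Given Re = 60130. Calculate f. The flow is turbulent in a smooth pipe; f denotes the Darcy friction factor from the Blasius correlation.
Formula: f = \frac{0.316}{Re^{0.25}}
f = 0.316/60130^0.25 = 0.02018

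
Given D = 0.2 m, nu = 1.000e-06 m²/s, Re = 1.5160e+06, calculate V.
Formula: Re = \frac{V D}{\nu}
Substituting knowns: 1.5160e+06 = V·0.2/1.000e-06
Solving for V: V = 1.5160e+06·1.000e-06/0.2 = 7.58 m/s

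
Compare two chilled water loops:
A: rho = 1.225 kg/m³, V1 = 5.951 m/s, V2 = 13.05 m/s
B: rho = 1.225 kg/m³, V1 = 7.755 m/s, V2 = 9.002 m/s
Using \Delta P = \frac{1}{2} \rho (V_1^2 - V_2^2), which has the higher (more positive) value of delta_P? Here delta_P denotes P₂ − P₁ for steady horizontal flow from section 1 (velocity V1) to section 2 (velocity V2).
delta_P(A) = -0.08262 kPa, delta_P(B) = -0.0128 kPa. Answer: B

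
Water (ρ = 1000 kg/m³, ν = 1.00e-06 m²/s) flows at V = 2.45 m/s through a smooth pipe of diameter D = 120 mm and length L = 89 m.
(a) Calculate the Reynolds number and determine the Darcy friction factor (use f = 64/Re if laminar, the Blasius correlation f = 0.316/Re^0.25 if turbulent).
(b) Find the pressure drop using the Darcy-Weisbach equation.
(a) Re = V·D/ν = 2.45·0.12/1.00e-06 = 294000 → turbulent (Re > 4000); f = 0.316/Re^0.25 = 0.316/294000^0.25 = 0.013571 (Blasius is strictly valid for Re ≲ 1e5; used here as the smooth-pipe estimate the problem specifies)
(b) Darcy-Weisbach: ΔP = f·(L/D)·½ρV²/1000 = 0.013571·(89/0.120)·½·1000·2.45²/1000 = 30.21 kPa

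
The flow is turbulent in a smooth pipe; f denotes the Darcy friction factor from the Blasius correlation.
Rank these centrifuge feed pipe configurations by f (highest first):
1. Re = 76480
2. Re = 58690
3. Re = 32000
Case 1: f = 0.019
Case 2: f = 0.0203
Case 3: f = 0.02363
Ranking (highest first): 3, 2, 1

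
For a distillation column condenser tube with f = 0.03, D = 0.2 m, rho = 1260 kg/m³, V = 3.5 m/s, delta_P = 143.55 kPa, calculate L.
Formula: \Delta P = f \frac{L}{D} \frac{\rho V^2}{2}
Substituting knowns: 143.55 = 0.03·(L/0.2)·0.5·1260·3.5²/1000
Solving for L: L = (143.55·1000)·0.2/(0.03·0.5·1260·3.5²) = 124 m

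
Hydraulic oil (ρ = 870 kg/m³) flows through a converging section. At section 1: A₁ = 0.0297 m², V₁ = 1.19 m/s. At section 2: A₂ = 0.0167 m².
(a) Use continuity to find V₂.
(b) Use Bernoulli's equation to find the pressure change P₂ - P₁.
(a) Continuity: A₁V₁=A₂V₂ -> V₂=A₁V₁/A₂=0.0297*1.19/0.0167=2.12 m/s
(b) Bernoulli: P₂-P₁=0.5*rho*(V₁^2-V₂^2)/1000=0.5*870*(1.19^2-2.12^2)/1000=-1.339 kPa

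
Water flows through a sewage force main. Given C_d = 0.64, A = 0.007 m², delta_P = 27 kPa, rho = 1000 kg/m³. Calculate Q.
Formula: Q = C_d A \sqrt{\frac{2 \Delta P}{\rho}}
Q = 0.64·0.007·√(2·(27·1000)/1000)·1000 = 32.92 L/s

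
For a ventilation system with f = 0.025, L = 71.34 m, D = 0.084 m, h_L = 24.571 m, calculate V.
Formula: h_L = f \frac{L}{D} \frac{V^2}{2g}
Substituting knowns: 24.571 = 0.025·(71.34/0.084)·V²/(2·9.81)
Solving for V: V = √(24.571·2·9.81/(0.025·(71.34/0.084))) = 4.765 m/s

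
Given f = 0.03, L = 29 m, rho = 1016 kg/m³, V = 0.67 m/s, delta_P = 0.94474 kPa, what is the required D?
Formula: \Delta P = f \frac{L}{D} \frac{\rho V^2}{2}
Substituting knowns: 0.94474 = 0.03·(29/D)·0.5·1016·0.67²/1000
Solving for D: D = 0.03·29·0.5·1016·0.67²/(0.94474·1000) = 0.21 m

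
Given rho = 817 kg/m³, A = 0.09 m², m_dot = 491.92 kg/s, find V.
Formula: \dot{m} = \rho A V
Substituting knowns: 491.92 = 817·0.09·V
Solving for V: V = 491.92/(817·0.09) = 6.69 m/s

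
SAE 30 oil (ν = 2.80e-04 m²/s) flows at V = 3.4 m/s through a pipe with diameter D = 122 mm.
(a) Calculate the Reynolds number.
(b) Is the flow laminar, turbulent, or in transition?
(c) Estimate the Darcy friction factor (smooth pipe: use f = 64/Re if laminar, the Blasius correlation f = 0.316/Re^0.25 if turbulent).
(a) Re = V·D/ν = 3.4·0.122/2.80e-04 = 1481.4
(b) Flow regime: laminar (Re < 2300)
(c) Friction factor: f = 64/Re = 64/1481.4 = 0.0432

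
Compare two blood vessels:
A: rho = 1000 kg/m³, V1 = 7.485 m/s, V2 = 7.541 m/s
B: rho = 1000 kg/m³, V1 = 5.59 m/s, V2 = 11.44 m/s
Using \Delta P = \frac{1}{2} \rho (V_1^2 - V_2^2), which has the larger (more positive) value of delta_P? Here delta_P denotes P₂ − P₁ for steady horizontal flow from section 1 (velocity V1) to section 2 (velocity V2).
delta_P(A) = -0.4207 kPa, delta_P(B) = -49.81 kPa. Answer: A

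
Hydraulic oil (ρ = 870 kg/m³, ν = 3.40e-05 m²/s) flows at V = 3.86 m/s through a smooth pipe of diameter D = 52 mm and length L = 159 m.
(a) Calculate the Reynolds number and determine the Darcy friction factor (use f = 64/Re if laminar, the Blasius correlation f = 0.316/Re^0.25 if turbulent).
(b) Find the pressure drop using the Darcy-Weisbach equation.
(a) Re = V·D/ν = 3.86·0.052/3.40e-05 = 5903.5 → turbulent (Re > 4000); f = 0.316/Re^0.25 = 0.316/5903.5^0.25 = 0.03605
(b) Darcy-Weisbach: ΔP = f·(L/D)·½ρV²/1000 = 0.03605·(159/0.052)·½·870·3.86²/1000 = 714.4 kPa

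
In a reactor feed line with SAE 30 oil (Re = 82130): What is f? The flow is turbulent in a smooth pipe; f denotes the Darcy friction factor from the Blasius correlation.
Formula: f = \frac{0.316}{Re^{0.25}}
f = 0.316/82130^0.25 = 0.01867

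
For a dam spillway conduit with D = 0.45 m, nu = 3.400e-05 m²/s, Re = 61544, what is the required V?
Formula: Re = \frac{V D}{\nu}
Substituting knowns: 61544 = V·0.45/3.400e-05
Solving for V: V = 61544·3.400e-05/0.45 = 4.65 m/s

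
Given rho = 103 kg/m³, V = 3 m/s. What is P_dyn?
Formula: P_{dyn} = \frac{1}{2} \rho V^2
P_dyn = 0.5·103·3²/1000 = 0.4635 kPa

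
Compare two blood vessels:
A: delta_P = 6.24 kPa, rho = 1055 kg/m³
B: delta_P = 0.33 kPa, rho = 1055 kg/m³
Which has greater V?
V(A) = 3.439 m/s, V(B) = 0.7909 m/s. Answer: A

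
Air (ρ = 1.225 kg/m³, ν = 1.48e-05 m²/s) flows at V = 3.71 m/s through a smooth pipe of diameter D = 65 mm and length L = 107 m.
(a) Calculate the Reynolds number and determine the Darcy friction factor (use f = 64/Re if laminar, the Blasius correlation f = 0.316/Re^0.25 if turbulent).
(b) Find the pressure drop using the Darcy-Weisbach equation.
(a) Re = V·D/ν = 3.71·0.065/1.48e-05 = 16294 → turbulent (Re > 4000); f = 0.316/Re^0.25 = 0.316/16294^0.25 = 0.027969
(b) Darcy-Weisbach: ΔP = f·(L/D)·½ρV²/1000 = 0.027969·(107/0.065)·½·1.225·3.71²/1000 = 0.3882 kPa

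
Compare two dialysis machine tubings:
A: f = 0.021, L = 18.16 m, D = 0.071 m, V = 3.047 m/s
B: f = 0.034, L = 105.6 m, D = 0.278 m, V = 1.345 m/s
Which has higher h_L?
h_L(A) = 2.542 m, h_L(B) = 1.191 m. Answer: A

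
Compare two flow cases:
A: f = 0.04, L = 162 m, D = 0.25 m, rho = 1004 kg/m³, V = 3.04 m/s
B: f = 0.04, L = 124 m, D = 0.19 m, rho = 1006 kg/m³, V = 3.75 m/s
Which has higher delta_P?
delta_P(A) = 120.3 kPa, delta_P(B) = 184.7 kPa. Answer: B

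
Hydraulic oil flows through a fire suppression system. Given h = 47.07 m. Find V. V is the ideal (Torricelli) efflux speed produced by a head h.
Formula: V = \sqrt{2 g h}
V = √(2·9.81·47.07) = 30.39 m/s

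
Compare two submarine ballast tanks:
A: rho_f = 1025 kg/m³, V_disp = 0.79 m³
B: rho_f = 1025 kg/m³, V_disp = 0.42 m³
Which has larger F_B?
F_B(A) = 7944 N, F_B(B) = 4223 N. Answer: A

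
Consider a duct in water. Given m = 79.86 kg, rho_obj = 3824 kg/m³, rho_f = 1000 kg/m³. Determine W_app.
Formula: W_{app} = mg\left(1 - \frac{\rho_f}{\rho_{obj}}\right)
W_app = 79.86·9.81·(1 − 1000/3824) = 578.6 N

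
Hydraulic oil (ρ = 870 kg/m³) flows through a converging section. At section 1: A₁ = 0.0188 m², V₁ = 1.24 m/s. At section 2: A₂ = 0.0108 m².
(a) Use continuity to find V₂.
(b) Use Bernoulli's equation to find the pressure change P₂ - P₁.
(a) Continuity: A₁V₁=A₂V₂ -> V₂=A₁V₁/A₂=0.0188*1.24/0.0108=2.16 m/s
(b) Bernoulli: P₂-P₁=0.5*rho*(V₁^2-V₂^2)/1000=0.5*870*(1.24^2-2.16^2)/1000=-1.361 kPa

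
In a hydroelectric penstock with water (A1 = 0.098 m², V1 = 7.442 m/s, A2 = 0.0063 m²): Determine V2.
Formula: V_2 = \frac{A_1 V_1}{A_2}
V2 = 0.098·7.442/0.0063 = 115.8 m/s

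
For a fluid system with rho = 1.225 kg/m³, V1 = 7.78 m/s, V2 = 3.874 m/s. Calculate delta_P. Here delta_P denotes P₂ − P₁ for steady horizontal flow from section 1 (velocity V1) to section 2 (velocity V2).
Formula: \Delta P = \frac{1}{2} \rho (V_1^2 - V_2^2)
delta_P = 0.5·1.225·(7.78² − 3.874²)/1000 = 0.02788 kPa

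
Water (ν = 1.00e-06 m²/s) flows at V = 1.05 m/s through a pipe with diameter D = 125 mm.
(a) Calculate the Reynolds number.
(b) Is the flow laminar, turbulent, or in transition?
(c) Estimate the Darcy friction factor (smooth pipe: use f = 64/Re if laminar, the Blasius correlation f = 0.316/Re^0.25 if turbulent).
(a) Re = V·D/ν = 1.05·0.125/1.00e-06 = 131250
(b) Flow regime: turbulent (Re > 4000)
(c) Friction factor: f = 0.316/Re^0.25 = 0.316/131250^0.25 = 0.0166 (Blasius is strictly valid for Re ≲ 1e5; used here as the smooth-pipe estimate the problem specifies)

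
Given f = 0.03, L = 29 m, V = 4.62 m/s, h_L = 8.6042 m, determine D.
Formula: h_L = f \frac{L}{D} \frac{V^2}{2g}
Substituting knowns: 8.6042 = 0.03·(29/D)·4.62²/(2·9.81)
Solving for D: D = 0.03·29·4.62²/(2·9.81·8.6042) = 0.11 m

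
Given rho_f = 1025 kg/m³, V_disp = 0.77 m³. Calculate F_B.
Formula: F_B = \rho_f g V_{disp}
F_B = 1025·9.81·0.77 = 7743 N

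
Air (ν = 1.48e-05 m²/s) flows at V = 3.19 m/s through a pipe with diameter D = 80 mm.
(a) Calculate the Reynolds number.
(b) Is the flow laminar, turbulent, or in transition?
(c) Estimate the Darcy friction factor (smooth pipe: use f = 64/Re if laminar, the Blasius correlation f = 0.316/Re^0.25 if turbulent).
(a) Re = V·D/ν = 3.19·0.08/1.48e-05 = 17243
(b) Flow regime: turbulent (Re > 4000)
(c) Friction factor: f = 0.316/Re^0.25 = 0.316/17243^0.25 = 0.02758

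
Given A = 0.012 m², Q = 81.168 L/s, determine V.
Formula: Q = A V
Substituting knowns: 81.168 = 0.012·V·1000
Solving for V: V = (81.168/1000)/0.012 = 6.764 m/s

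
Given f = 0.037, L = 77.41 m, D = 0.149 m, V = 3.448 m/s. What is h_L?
Formula: h_L = f \frac{L}{D} \frac{V^2}{2g}
h_L = 0.037·(77.41/0.149)·3.448²/(2·9.81) = 11.65 m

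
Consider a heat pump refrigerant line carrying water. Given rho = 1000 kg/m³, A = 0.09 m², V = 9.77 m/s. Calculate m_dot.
Formula: \dot{m} = \rho A V
m_dot = 1000·0.09·9.77 = 879.3 kg/s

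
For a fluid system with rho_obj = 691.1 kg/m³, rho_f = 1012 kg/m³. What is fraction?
Formula: f_{sub} = \frac{\rho_{obj}}{\rho_f}
fraction = 691.1/1012 = 0.6829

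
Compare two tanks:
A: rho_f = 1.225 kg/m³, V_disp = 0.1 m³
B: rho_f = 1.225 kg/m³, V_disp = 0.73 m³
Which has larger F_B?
F_B(A) = 1.202 N, F_B(B) = 8.773 N. Answer: B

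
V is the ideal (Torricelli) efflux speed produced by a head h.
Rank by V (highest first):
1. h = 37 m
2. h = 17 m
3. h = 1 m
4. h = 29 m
Case 1: V = 26.94 m/s
Case 2: V = 18.26 m/s
Case 3: V = 4.429 m/s
Case 4: V = 23.85 m/s
Ranking (highest first): 1, 4, 2, 3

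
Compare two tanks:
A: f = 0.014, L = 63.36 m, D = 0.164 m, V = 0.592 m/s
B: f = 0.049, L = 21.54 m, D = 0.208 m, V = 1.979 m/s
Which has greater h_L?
h_L(A) = 0.09661 m, h_L(B) = 1.013 m. Answer: B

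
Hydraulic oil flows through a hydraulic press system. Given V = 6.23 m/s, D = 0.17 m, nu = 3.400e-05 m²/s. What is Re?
Formula: Re = \frac{V D}{\nu}
Re = 6.23·0.17/3.400e-05 = 31150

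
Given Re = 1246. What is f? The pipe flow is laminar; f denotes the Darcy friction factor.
Formula: f = \frac{64}{Re}
f = 64/1246 = 0.05136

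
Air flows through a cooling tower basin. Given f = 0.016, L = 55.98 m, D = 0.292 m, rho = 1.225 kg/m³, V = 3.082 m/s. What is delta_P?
Formula: \Delta P = f \frac{L}{D} \frac{\rho V^2}{2}
delta_P = 0.016·(55.98/0.292)·0.5·1.225·3.082²/1000 = 0.01785 kPa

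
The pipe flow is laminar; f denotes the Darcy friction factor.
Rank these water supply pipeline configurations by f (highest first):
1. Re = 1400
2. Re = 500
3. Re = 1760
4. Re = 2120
Case 1: f = 0.04571
Case 2: f = 0.128
Case 3: f = 0.03636
Case 4: f = 0.03019
Ranking (highest first): 2, 1, 3, 4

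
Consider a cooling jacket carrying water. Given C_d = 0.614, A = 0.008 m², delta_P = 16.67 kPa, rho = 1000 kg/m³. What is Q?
Formula: Q = C_d A \sqrt{\frac{2 \Delta P}{\rho}}
Q = 0.614·0.008·√(2·(16.67·1000)/1000)·1000 = 28.36 L/s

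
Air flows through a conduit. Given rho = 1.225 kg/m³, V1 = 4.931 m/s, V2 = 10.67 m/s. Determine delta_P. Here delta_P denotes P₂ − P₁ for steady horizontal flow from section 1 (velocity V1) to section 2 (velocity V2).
Formula: \Delta P = \frac{1}{2} \rho (V_1^2 - V_2^2)
delta_P = 0.5·1.225·(4.931² − 10.67²)/1000 = -0.05484 kPa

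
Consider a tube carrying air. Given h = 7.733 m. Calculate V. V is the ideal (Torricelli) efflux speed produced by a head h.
Formula: V = \sqrt{2 g h}
V = √(2·9.81·7.733) = 12.32 m/s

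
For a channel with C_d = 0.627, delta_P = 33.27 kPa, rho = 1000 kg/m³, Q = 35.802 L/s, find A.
Formula: Q = C_d A \sqrt{\frac{2 \Delta P}{\rho}}
Substituting knowns: 35.802 = 0.627·A·√(2·(33.27·1000)/1000)·1000
Solving for A: A = (35.802/1000)/(0.627·√(2·(33.27·1000)/1000)) = 0.007 m²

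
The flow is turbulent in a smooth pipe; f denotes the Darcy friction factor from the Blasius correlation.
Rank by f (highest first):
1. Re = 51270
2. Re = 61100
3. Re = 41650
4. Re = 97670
Case 1: f = 0.021
Case 2: f = 0.0201
Case 3: f = 0.02212
Case 4: f = 0.01788
Ranking (highest first): 3, 1, 2, 4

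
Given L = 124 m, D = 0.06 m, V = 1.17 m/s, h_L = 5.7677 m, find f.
Formula: h_L = f \frac{L}{D} \frac{V^2}{2g}
Substituting knowns: 5.7677 = f·(124/0.06)·1.17²/(2·9.81)
Solving for f: f = 5.7677·2·9.81/((124/0.06)·1.17²) = 0.04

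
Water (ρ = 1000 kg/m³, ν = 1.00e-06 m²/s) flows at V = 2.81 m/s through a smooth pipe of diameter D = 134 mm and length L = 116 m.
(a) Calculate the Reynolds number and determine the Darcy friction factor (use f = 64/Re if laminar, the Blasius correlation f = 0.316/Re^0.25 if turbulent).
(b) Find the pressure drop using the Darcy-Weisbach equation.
(a) Re = V·D/ν = 2.81·0.134/1.00e-06 = 376540 → turbulent (Re > 4000); f = 0.316/Re^0.25 = 0.316/376540^0.25 = 0.012757 (Blasius is strictly valid for Re ≲ 1e5; used here as the smooth-pipe estimate the problem specifies)
(b) Darcy-Weisbach: ΔP = f·(L/D)·½ρV²/1000 = 0.012757·(116/0.134)·½·1000·2.81²/1000 = 43.6 kPa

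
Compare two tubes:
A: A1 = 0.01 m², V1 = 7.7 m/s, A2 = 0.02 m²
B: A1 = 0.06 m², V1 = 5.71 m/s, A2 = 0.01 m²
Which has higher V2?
V2(A) = 3.85 m/s, V2(B) = 34.26 m/s. Answer: B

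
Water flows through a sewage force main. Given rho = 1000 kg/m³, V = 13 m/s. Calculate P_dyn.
Formula: P_{dyn} = \frac{1}{2} \rho V^2
P_dyn = 0.5·1000·13²/1000 = 84.5 kPa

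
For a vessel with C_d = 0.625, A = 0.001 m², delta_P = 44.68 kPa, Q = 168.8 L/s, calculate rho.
Formula: Q = C_d A \sqrt{\frac{2 \Delta P}{\rho}}
Substituting knowns: 168.8 = 0.625·0.001·√(2·(44.68·1000)/rho)·1000
Solving for rho: rho = 2·(44.68·1000)/((168.8/1000)/(0.625·0.001))² = 1.225 kg/m³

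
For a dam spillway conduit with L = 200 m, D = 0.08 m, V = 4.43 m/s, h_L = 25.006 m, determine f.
Formula: h_L = f \frac{L}{D} \frac{V^2}{2g}
Substituting knowns: 25.006 = f·(200/0.08)·4.43²/(2·9.81)
Solving for f: f = 25.006·2·9.81/((200/0.08)·4.43²) = 0.01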